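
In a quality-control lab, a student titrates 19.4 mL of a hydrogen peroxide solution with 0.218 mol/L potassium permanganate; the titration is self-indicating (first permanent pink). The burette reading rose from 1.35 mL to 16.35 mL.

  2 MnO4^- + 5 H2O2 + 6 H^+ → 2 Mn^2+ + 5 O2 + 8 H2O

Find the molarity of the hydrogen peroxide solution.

0.421 mol/L

n(KMnO4) = 0.0150 L × 0.218 mol/L = 3.27 × 10^-3 mol
From the 5:2 mole ratio, n(H2O2) = 5/2 × 3.27 × 10^-3 = 8.17 × 10^-3 mol
[H2O2] = 8.17 × 10^-3 mol / 0.0194 L = 0.421 mol/L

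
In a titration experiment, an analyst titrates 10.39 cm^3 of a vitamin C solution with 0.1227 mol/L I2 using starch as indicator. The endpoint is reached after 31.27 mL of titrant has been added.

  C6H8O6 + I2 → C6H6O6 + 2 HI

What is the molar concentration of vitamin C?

n(I2) = 0.03127 L × 0.1227 mol/L = 3.837 × 10^-3 mol
n(C6H8O6) = 3.837 × 10^-3 mol (1:1 mole ratio)
[C6H8O6] = 3.837 × 10^-3 mol / 0.01039 L = 0.3693 mol/L

0.3693 mol/L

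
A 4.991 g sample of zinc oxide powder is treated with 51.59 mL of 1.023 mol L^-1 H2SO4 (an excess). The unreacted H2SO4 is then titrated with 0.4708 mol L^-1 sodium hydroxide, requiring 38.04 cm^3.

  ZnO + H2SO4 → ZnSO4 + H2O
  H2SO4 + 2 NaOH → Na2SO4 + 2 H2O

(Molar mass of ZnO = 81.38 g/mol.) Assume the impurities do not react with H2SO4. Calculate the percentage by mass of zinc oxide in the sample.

n(H2SO4) added = 0.05159 × 1.023 = 0.05278 mol
n(NaOH) used in back-titration = 0.03804 × 0.4708 = 0.01791 mol
From the 1:2 ratio, n(H2SO4) left over = 1/2 × 0.01791 = 8.955 × 10^-3 mol
n(H2SO4) consumed by analyte = 0.05278 − 8.955 × 10^-3 = 0.04382 mol
n(ZnO) = 0.04382 mol (1:1 ratio)
mass of ZnO = 0.04382 × 81.38 = 3.566 g
% ZnO = 3.566 / 4.991 × 100 = 71.45 %

71.45 %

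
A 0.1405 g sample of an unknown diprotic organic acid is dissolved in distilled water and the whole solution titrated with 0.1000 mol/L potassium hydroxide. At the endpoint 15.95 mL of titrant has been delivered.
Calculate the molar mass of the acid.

176.2 g/mol

n(KOH) = 0.01595 L × 0.1000 mol/L = 1.595 × 10^-3 mol
From the 1:2 ratio, n(H2A) = 1/2 × 1.595 × 10^-3 = 7.975 × 10^-4 mol
M = m / n = 0.1405 g / 7.975 × 10^-4 mol = 176.2 g/mol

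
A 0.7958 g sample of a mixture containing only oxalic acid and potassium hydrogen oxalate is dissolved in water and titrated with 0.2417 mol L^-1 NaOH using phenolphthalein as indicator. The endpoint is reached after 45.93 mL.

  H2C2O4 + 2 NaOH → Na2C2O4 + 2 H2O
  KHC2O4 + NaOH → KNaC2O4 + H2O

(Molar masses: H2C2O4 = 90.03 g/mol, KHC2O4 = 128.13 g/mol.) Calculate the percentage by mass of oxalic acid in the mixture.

42.65 %

n(NaOH) = 0.04593 × 0.2417 = 0.01110 mol
Let x = n(H2C2O4), y = n(KHC2O4).
Titrant: 2x + 1y = 0.01110;  mass: 90.03x + 128.13y = 0.7958
Solving, x = 3.770 × 10^-3 mol, y = 3.562 × 10^-3 mol
mass of H2C2O4 = 3.770 × 10^-3 × 90.03 = 0.3394 g
% H2C2O4 = 0.3394 / 0.7958 × 100 = 42.65 %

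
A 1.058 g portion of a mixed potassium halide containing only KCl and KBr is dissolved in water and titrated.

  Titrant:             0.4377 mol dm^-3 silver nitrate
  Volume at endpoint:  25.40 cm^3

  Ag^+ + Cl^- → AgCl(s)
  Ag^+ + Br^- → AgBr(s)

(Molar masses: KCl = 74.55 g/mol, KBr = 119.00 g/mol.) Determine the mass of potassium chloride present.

n(AgNO3) = 0.02540 × 0.4377 = 0.01112 mol
Let x = n(KCl), y = n(KBr).
Titrant: 1x + 1y = 0.01112;  mass: 74.55x + 119.00y = 1.058
Solving, x = 5.962 × 10^-3 mol, y = 5.156 × 10^-3 mol
mass of KCl = 5.962 × 10^-3 × 74.55 = 0.4444 g

0.4444 g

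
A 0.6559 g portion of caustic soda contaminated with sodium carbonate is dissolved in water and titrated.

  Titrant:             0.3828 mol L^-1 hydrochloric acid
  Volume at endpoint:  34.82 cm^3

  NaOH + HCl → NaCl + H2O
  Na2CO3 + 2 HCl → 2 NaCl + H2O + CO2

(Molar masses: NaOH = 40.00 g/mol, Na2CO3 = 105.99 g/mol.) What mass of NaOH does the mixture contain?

n(HCl) = 0.03482 × 0.3828 = 0.01333 mol
Let x = n(NaOH), y = n(Na2CO3).
Titrant: 1x + 2y = 0.01333;  mass: 40.00x + 105.99y = 0.6559
Solving, x = 3.884 × 10^-3 mol, y = 4.722 × 10^-3 mol
mass of NaOH = 3.884 × 10^-3 × 40.00 = 0.1554 g

0.1554 g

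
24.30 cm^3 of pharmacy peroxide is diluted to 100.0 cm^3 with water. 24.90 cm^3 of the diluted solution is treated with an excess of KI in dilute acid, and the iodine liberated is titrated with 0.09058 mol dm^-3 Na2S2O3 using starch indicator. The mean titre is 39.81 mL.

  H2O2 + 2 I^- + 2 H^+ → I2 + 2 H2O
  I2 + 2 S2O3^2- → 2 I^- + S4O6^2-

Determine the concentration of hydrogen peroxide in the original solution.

0.2980 mol/L

n(S2O3^2-) = 0.03981 × 0.09058 = 3.606 × 10^-3 mol
n(I2) = n(S2O3^2-)/2 = 1.803 × 10^-3 mol
n(H2O2) in the aliquot = 1.803 × 10^-3 mol (1:1 ratio)
[H2O2]_dilute = 1.803 × 10^-3 / 0.02490 = 0.07241 mol/L
[H2O2]_original = 0.07241 × 100.0/24.30 = 0.2980 mol/L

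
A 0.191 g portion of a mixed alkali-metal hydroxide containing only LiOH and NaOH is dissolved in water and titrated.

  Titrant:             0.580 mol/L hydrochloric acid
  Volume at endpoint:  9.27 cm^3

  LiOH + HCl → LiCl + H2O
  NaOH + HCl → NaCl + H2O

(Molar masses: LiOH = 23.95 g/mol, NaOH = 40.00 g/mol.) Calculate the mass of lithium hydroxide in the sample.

n(HCl) = 0.00927 × 0.580 = 5.38 × 10^-3 mol
Let x = n(LiOH), y = n(NaOH).
Titrant: 1x + 1y = 5.38 × 10^-3;  mass: 23.95x + 40.00y = 0.191
Solving, x = 1.50 × 10^-3 mol, y = 3.88 × 10^-3 mol
mass of LiOH = 1.50 × 10^-3 × 23.95 = 0.0359 g

0.0359 g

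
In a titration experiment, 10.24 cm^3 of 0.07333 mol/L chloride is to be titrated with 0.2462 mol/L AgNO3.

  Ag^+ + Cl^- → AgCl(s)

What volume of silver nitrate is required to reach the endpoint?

n(Cl-) = 0.01024 L × 0.07333 mol/L = 7.509 × 10^-4 mol
n(AgNO3) = 7.509 × 10^-4 mol (1:1 stoichiometry)
V(AgNO3) = 7.509 × 10^-4 mol / 0.2462 mol/L = 0.003050 L = 3.050 mL

3.050 mL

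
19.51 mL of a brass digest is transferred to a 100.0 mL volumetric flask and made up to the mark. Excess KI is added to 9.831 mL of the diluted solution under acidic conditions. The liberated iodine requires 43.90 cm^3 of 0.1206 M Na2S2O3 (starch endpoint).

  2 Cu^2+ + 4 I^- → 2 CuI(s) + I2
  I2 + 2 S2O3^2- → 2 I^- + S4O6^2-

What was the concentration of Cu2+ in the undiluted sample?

n(S2O3^2-) = 0.04390 × 0.1206 = 5.294 × 10^-3 mol
n(I2) = n(S2O3^2-)/2 = 2.647 × 10^-3 mol
From the 2:1 ratio, n(Cu2+) in the aliquot = 2/1 × 2.647 × 10^-3 = 5.294 × 10^-3 mol
[Cu2+]_dilute = 5.294 × 10^-3 / 0.009831 = 0.5385 mol/L
[Cu2+]_original = 0.5385 × 100.0/19.51 = 2.760 mol/L

2.760 M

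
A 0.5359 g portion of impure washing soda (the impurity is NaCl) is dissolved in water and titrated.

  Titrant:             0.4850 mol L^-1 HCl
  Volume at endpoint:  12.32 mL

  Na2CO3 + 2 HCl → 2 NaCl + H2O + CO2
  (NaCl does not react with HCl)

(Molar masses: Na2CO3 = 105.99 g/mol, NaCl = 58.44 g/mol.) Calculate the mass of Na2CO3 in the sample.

n(HCl) = 0.01232 × 0.4850 = 5.975 × 10^-3 mol
Let x = n(Na2CO3), y = n(NaCl).
Titrant: 2x = 5.975 × 10^-3;  mass: 105.99x + 58.44y = 0.5359
Solving, x = 2.988 × 10^-3 mol, y = 3.752 × 10^-3 mol
mass of Na2CO3 = 2.988 × 10^-3 × 105.99 = 0.3167 g

0.3167 g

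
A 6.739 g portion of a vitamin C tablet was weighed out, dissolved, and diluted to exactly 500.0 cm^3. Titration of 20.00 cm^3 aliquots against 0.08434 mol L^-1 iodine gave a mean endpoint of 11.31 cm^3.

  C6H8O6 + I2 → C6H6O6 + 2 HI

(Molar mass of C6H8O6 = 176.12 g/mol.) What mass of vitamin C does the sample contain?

4.200 g

n(I2) per titration = 0.01131 × 0.08434 = 9.539 × 10^-4 mol
n(C6H8O6) in each aliquot = 9.539 × 10^-4 mol (1:1 ratio)
n(C6H8O6) in the whole flask = 9.539 × 10^-4 × 500.0/20.00 = 0.02385 mol
mass of C6H8O6 = 0.02385 × 176.12 = 4.200 g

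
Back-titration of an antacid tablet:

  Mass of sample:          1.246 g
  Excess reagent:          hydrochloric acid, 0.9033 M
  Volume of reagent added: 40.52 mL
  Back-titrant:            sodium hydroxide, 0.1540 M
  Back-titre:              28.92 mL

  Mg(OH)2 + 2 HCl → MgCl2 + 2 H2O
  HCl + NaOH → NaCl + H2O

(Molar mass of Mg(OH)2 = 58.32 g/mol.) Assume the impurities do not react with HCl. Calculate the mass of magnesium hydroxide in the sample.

0.9374 g

n(HCl) added = 0.04052 × 0.9033 = 0.03660 mol
n(NaOH) used in back-titration = 0.02892 × 0.1540 = 4.454 × 10^-3 mol
n(HCl) left over = 4.454 × 10^-3 mol (1:1 ratio)
n(HCl) consumed by analyte = 0.03660 − 4.454 × 10^-3 = 0.03215 mol
From the 1:2 ratio, n(Mg(OH)2) = 1/2 × 0.03215 = 0.01607 mol
mass of Mg(OH)2 = 0.01607 × 58.32 = 0.9374 g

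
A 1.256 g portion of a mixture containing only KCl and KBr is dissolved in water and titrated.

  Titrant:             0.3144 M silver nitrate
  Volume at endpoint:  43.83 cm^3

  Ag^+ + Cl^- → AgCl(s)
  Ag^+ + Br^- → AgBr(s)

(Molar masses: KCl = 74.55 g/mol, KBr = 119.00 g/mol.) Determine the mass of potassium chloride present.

n(AgNO3) = 0.04383 × 0.3144 = 0.01378 mol
Let x = n(KCl), y = n(KBr).
Titrant: 1x + 1y = 0.01378;  mass: 74.55x + 119.00y = 1.256
Solving, x = 8.635 × 10^-3 mol, y = 5.145 × 10^-3 mol
mass of KCl = 8.635 × 10^-3 × 74.55 = 0.6438 g

0.6438 g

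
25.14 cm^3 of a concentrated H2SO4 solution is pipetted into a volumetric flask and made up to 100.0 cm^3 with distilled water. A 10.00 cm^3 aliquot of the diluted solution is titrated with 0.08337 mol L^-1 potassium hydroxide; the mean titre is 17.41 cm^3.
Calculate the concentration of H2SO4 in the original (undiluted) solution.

0.2887 mol/L

H2SO4 + 2 KOH → K2SO4 + 2 H2O
n(KOH) = 0.01741 × 0.08337 = 1.451 × 10^-3 mol
From the 1:2 ratio, n(H2SO4) in the aliquot = 1/2 × 1.451 × 10^-3 = 7.257 × 10^-4 mol
[H2SO4]_dilute = 7.257 × 10^-4 / 0.01000 = 0.07257 mol/L
Dilution factor = 100.0 / 25.14 = 3.978
[H2SO4]_stock = 0.07257 × 3.978 = 0.2887 mol/L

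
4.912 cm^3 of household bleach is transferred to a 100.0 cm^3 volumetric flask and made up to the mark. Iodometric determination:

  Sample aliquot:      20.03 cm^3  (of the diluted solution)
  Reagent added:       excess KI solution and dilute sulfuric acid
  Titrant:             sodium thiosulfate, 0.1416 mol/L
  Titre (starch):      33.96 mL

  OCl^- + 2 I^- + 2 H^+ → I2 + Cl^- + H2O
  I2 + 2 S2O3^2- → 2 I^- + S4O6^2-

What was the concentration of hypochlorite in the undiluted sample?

2.444 mol/L

n(S2O3^2-) = 0.03396 × 0.1416 = 4.809 × 10^-3 mol
n(I2) = n(S2O3^2-)/2 = 2.404 × 10^-3 mol
n(OCl^-) in the aliquot = 2.404 × 10^-3 mol (1:1 ratio)
[OCl^-]_dilute = 2.404 × 10^-3 / 0.02003 = 0.1200 mol/L
[OCl^-]_original = 0.1200 × 100.0/4.912 = 2.444 mol/L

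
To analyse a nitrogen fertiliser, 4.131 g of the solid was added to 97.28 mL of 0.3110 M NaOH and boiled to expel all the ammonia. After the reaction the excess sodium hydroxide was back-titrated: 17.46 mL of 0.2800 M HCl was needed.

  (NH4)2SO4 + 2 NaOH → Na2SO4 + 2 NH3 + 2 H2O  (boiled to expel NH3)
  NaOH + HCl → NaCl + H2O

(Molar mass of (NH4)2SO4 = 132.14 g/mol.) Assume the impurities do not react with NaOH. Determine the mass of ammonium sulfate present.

n(NaOH) added = 0.09728 × 0.3110 = 0.03025 mol
n(HCl) used in back-titration = 0.01746 × 0.2800 = 4.889 × 10^-3 mol
n(NaOH) left over = 4.889 × 10^-3 mol (1:1 ratio)
n(NaOH) consumed by analyte = 0.03025 − 4.889 × 10^-3 = 0.02537 mol
From the 1:2 ratio, n((NH4)2SO4) = 1/2 × 0.02537 = 0.01268 mol
mass of (NH4)2SO4 = 0.01268 × 132.14 = 1.676 g

1.676 g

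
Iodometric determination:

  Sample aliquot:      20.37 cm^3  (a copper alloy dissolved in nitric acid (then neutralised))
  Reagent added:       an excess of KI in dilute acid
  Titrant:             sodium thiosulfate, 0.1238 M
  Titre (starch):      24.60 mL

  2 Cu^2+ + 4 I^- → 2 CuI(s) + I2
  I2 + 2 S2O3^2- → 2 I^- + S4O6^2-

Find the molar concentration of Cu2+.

n(S2O3^2-) = 0.02460 × 0.1238 = 3.045 × 10^-3 mol
n(I2) = n(S2O3^2-)/2 = 1.523 × 10^-3 mol
From the 2:1 ratio, n(Cu2+) in the aliquot = 2/1 × 1.523 × 10^-3 = 3.045 × 10^-3 mol
[Cu2+] = 3.045 × 10^-3 / 0.02037 = 0.1495 mol/L

0.1495 M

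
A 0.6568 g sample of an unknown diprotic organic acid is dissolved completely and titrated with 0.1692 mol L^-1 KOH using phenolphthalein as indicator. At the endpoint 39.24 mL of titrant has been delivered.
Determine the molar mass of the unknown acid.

197.8 g/mol

n(KOH) = 0.03924 L × 0.1692 mol/L = 6.639 × 10^-3 mol
From the 1:2 ratio, n(H2A) = 1/2 × 6.639 × 10^-3 = 3.320 × 10^-3 mol
M = m / n = 0.6568 g / 3.320 × 10^-3 mol = 197.8 g/mol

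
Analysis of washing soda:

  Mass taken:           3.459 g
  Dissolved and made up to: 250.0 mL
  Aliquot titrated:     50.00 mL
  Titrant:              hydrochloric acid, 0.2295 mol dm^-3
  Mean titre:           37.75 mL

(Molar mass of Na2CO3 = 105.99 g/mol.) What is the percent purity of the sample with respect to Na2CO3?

66.37 %

Na2CO3 + 2 HCl → 2 NaCl + H2O + CO2
n(HCl) per titration = 0.03775 × 0.2295 = 8.664 × 10^-3 mol
From the 1:2 ratio, n(Na2CO3) in each aliquot = 1/2 × 8.664 × 10^-3 = 4.332 × 10^-3 mol
n(Na2CO3) in the whole flask = 4.332 × 10^-3 × 250.0/50.00 = 0.02166 mol
mass of Na2CO3 = 0.02166 × 105.99 = 2.296 g
% Na2CO3 = 2.296 / 3.459 × 100 = 66.37 %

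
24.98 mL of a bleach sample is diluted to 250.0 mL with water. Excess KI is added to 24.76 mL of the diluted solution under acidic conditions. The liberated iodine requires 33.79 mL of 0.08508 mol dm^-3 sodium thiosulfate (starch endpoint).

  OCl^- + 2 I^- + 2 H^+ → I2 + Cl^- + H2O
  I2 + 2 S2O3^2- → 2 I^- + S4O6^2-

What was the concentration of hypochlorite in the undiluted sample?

0.5810 mol/L

n(S2O3^2-) = 0.03379 × 0.08508 = 2.875 × 10^-3 mol
n(I2) = n(S2O3^2-)/2 = 1.437 × 10^-3 mol
n(OCl^-) in the aliquot = 1.437 × 10^-3 mol (1:1 ratio)
[OCl^-]_dilute = 1.437 × 10^-3 / 0.02476 = 0.05805 mol/L
[OCl^-]_original = 0.05805 × 250.0/24.98 = 0.5810 mol/L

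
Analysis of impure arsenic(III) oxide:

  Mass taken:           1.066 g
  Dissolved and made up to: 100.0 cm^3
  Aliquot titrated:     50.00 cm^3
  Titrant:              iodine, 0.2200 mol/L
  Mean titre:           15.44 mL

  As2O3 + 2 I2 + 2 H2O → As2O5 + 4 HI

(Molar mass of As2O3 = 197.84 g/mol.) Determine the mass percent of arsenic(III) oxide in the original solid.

63.04 %

n(I2) per titration = 0.01544 × 0.2200 = 3.397 × 10^-3 mol
From the 1:2 ratio, n(As2O3) in each aliquot = 1/2 × 3.397 × 10^-3 = 1.698 × 10^-3 mol
n(As2O3) in the whole flask = 1.698 × 10^-3 × 100.0/50.00 = 3.397 × 10^-3 mol
mass of As2O3 = 3.397 × 10^-3 × 197.84 = 0.6720 g
% As2O3 = 0.6720 / 1.066 × 100 = 63.04 %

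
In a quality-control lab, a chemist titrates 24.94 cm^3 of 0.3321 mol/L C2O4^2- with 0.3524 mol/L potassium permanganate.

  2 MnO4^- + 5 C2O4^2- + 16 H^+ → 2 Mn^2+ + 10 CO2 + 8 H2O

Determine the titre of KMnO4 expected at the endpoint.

9.401 mL

n(C2O4^2-) = 0.02494 L × 0.3321 mol/L = 8.283 × 10^-3 mol
From the 2:5 stoichiometry, n(KMnO4) = 2/5 × 8.283 × 10^-3 = 3.313 × 10^-3 mol
V(KMnO4) = 3.313 × 10^-3 mol / 0.3524 mol/L = 0.009401 L = 9.401 mL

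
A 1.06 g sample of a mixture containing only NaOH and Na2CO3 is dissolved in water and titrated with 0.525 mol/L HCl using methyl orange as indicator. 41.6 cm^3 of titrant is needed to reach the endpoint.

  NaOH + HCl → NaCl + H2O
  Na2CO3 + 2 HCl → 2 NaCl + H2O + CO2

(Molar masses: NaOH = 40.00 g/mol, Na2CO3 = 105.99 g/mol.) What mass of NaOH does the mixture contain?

0.300 g

n(HCl) = 0.0416 × 0.525 = 0.0218 mol
Let x = n(NaOH), y = n(Na2CO3).
Titrant: 1x + 2y = 0.0218;  mass: 40.00x + 105.99y = 1.06
Solving, x = 7.50 × 10^-3 mol, y = 7.17 × 10^-3 mol
mass of NaOH = 7.50 × 10^-3 × 40.00 = 0.300 g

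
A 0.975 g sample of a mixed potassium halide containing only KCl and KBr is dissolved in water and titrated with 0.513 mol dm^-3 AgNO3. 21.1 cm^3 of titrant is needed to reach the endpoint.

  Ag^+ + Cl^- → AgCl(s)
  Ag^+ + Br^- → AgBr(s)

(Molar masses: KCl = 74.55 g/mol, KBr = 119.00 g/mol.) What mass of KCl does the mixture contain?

n(AgNO3) = 0.0211 × 0.513 = 0.0108 mol
Let x = n(KCl), y = n(KBr).
Titrant: 1x + 1y = 0.0108;  mass: 74.55x + 119.00y = 0.975
Solving, x = 7.04 × 10^-3 mol, y = 3.78 × 10^-3 mol
mass of KCl = 7.04 × 10^-3 × 74.55 = 0.525 g

0.525 g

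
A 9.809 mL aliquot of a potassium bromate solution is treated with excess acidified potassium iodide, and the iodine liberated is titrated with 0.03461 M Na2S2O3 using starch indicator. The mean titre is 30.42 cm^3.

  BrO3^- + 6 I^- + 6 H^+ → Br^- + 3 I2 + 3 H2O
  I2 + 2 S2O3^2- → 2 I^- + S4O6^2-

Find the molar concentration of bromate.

n(S2O3^2-) = 0.03042 × 0.03461 = 1.053 × 10^-3 mol
n(I2) = n(S2O3^2-)/2 = 5.264 × 10^-4 mol
From the 1:3 ratio, n(BrO3^-) in the aliquot = 1/3 × 5.264 × 10^-4 = 1.755 × 10^-4 mol
[BrO3^-] = 1.755 × 10^-4 / 0.009809 = 0.01789 mol/L

0.01789 M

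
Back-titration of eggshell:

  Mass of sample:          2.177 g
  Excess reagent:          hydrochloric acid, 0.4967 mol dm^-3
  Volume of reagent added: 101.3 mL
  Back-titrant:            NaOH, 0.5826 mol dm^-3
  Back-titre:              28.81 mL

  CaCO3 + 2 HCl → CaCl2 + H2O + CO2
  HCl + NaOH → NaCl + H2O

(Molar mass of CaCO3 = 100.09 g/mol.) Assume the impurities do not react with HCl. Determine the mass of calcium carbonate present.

n(HCl) added = 0.1013 × 0.4967 = 0.05032 mol
n(NaOH) used in back-titration = 0.02881 × 0.5826 = 0.01678 mol
n(HCl) left over = 0.01678 mol (1:1 ratio)
n(HCl) consumed by analyte = 0.05032 − 0.01678 = 0.03353 mol
From the 1:2 ratio, n(CaCO3) = 1/2 × 0.03353 = 0.01677 mol
mass of CaCO3 = 0.01677 × 100.09 = 1.678 g

1.678 g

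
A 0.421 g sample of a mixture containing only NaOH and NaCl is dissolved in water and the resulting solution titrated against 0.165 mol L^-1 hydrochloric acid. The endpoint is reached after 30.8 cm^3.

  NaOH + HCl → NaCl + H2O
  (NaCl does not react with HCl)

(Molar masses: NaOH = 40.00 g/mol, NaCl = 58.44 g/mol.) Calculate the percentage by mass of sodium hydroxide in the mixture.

48.3 %

n(HCl) = 0.0308 × 0.165 = 5.08 × 10^-3 mol
Let x = n(NaOH), y = n(NaCl).
Titrant: 1x = 5.08 × 10^-3;  mass: 40.00x + 58.44y = 0.421
Solving, x = 5.08 × 10^-3 mol, y = 3.73 × 10^-3 mol
mass of NaOH = 5.08 × 10^-3 × 40.00 = 0.203 g
% NaOH = 0.203 / 0.421 × 100 = 48.3 %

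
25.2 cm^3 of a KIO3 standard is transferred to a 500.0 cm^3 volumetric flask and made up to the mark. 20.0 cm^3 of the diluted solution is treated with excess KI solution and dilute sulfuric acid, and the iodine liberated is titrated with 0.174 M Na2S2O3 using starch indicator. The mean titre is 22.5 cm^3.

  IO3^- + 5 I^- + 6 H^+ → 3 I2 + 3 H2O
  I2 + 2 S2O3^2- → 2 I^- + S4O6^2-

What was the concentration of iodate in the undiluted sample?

n(S2O3^2-) = 0.0225 × 0.174 = 3.91 × 10^-3 mol
n(I2) = n(S2O3^2-)/2 = 1.96 × 10^-3 mol
From the 1:3 ratio, n(IO3^-) in the aliquot = 1/3 × 1.96 × 10^-3 = 6.52 × 10^-4 mol
[IO3^-]_dilute = 6.52 × 10^-4 / 0.0200 = 0.0326 mol/L
[IO3^-]_original = 0.0326 × 500.0/25.2 = 0.647 mol/L

0.647 M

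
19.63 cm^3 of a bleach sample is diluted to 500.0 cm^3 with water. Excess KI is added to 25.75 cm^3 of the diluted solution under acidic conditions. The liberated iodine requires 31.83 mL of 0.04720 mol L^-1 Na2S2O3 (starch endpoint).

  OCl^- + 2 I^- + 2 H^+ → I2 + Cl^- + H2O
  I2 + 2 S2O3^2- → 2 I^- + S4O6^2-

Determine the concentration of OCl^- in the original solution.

0.7431 mol/L

n(S2O3^2-) = 0.03183 × 0.04720 = 1.502 × 10^-3 mol
n(I2) = n(S2O3^2-)/2 = 7.512 × 10^-4 mol
n(OCl^-) in the aliquot = 7.512 × 10^-4 mol (1:1 ratio)
[OCl^-]_dilute = 7.512 × 10^-4 / 0.02575 = 0.02917 mol/L
[OCl^-]_original = 0.02917 × 500.0/19.63 = 0.7431 mol/L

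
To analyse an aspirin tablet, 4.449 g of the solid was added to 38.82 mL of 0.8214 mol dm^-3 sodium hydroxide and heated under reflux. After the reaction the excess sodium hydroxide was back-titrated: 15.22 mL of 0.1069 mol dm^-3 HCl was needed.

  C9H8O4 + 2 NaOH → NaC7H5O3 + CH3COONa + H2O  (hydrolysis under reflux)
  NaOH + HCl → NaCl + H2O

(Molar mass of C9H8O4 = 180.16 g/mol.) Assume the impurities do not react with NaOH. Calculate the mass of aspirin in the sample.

2.726 g

n(NaOH) added = 0.03882 × 0.8214 = 0.03189 mol
n(HCl) used in back-titration = 0.01522 × 0.1069 = 1.627 × 10^-3 mol
n(NaOH) left over = 1.627 × 10^-3 mol (1:1 ratio)
n(NaOH) consumed by analyte = 0.03189 − 1.627 × 10^-3 = 0.03026 mol
From the 1:2 ratio, n(C9H8O4) = 1/2 × 0.03026 = 0.01513 mol
mass of C9H8O4 = 0.01513 × 180.16 = 2.726 g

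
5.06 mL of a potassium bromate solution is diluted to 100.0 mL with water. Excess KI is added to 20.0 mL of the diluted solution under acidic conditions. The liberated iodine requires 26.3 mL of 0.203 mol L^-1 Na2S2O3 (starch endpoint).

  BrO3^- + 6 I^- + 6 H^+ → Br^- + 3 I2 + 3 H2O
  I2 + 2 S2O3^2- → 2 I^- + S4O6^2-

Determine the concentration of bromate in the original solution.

n(S2O3^2-) = 0.0263 × 0.203 = 5.34 × 10^-3 mol
n(I2) = n(S2O3^2-)/2 = 2.67 × 10^-3 mol
From the 1:3 ratio, n(BrO3^-) in the aliquot = 1/3 × 2.67 × 10^-3 = 8.90 × 10^-4 mol
[BrO3^-]_dilute = 8.90 × 10^-4 / 0.0200 = 0.0445 mol/L
[BrO3^-]_original = 0.0445 × 100.0/5.06 = 0.879 mol/L

0.879 mol/L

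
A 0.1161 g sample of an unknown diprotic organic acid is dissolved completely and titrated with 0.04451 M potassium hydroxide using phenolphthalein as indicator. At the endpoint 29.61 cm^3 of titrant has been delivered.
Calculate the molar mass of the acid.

176.2 g/mol

n(KOH) = 0.02961 L × 0.04451 mol/L = 1.318 × 10^-3 mol
From the 1:2 ratio, n(H2A) = 1/2 × 1.318 × 10^-3 = 6.590 × 10^-4 mol
M = m / n = 0.1161 g / 6.590 × 10^-4 mol = 176.2 g/mol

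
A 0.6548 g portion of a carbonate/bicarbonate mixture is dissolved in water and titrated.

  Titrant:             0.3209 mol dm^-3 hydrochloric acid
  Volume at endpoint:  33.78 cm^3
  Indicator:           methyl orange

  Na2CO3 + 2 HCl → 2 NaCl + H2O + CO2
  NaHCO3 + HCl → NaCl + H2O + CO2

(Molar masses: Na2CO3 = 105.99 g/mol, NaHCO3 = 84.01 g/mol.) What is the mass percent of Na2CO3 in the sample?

n(HCl) = 0.03378 × 0.3209 = 0.01084 mol
Let x = n(Na2CO3), y = n(NaHCO3).
Titrant: 2x + 1y = 0.01084;  mass: 105.99x + 84.01y = 0.6548
Solving, x = 4.125 × 10^-3 mol, y = 2.590 × 10^-3 mol
mass of Na2CO3 = 4.125 × 10^-3 × 105.99 = 0.4372 g
% Na2CO3 = 0.4372 / 0.6548 × 100 = 66.77 %

66.77 %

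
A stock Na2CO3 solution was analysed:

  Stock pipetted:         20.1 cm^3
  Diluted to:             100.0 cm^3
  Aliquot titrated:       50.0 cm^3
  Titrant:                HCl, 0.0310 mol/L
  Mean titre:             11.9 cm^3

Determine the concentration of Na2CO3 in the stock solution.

Na2CO3 + 2 HCl → 2 NaCl + H2O + CO2
n(HCl) = 0.0119 × 0.0310 = 3.69 × 10^-4 mol
From the 1:2 ratio, n(Na2CO3) in the aliquot = 1/2 × 3.69 × 10^-4 = 1.84 × 10^-4 mol
[Na2CO3]_dilute = 1.84 × 10^-4 / 0.0500 = 0.00369 mol/L
Dilution factor = 100.0 / 20.1 = 4.975
[Na2CO3]_stock = 0.00369 × 4.975 = 0.0184 mol/L

0.0184 mol/L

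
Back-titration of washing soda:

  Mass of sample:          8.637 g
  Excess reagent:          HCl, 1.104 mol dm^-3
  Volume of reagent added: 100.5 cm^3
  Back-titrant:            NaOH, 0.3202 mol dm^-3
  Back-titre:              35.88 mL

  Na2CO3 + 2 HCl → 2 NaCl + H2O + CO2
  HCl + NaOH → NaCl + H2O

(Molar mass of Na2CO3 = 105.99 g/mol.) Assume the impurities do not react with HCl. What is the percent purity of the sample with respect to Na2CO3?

61.03 %

n(HCl) added = 0.1005 × 1.104 = 0.1110 mol
n(NaOH) used in back-titration = 0.03588 × 0.3202 = 0.01149 mol
n(HCl) left over = 0.01149 mol (1:1 ratio)
n(HCl) consumed by analyte = 0.1110 − 0.01149 = 0.09946 mol
From the 1:2 ratio, n(Na2CO3) = 1/2 × 0.09946 = 0.04973 mol
mass of Na2CO3 = 0.04973 × 105.99 = 5.271 g
% Na2CO3 = 5.271 / 8.637 × 100 = 61.03 %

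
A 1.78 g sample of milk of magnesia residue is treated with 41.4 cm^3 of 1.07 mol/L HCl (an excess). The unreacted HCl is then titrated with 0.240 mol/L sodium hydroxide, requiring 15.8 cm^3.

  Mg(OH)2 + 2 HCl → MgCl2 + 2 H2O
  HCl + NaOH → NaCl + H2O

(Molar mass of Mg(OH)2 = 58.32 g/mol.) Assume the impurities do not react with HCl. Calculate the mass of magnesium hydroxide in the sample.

n(HCl) added = 0.0414 × 1.07 = 0.0443 mol
n(NaOH) used in back-titration = 0.0158 × 0.240 = 3.79 × 10^-3 mol
n(HCl) left over = 3.79 × 10^-3 mol (1:1 ratio)
n(HCl) consumed by analyte = 0.0443 − 3.79 × 10^-3 = 0.0405 mol
From the 1:2 ratio, n(Mg(OH)2) = 1/2 × 0.0405 = 0.0203 mol
mass of Mg(OH)2 = 0.0203 × 58.32 = 1.18 g

1.18 g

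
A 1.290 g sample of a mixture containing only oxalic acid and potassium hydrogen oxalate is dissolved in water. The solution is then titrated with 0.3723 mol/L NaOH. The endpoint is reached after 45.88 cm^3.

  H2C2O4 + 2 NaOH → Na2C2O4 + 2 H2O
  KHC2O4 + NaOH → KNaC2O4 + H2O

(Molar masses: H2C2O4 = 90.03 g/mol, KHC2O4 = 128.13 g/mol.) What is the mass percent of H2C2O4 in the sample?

37.73 %

n(NaOH) = 0.04588 × 0.3723 = 0.01708 mol
Let x = n(H2C2O4), y = n(KHC2O4).
Titrant: 2x + 1y = 0.01708;  mass: 90.03x + 128.13y = 1.290
Solving, x = 5.406 × 10^-3 mol, y = 6.270 × 10^-3 mol
mass of H2C2O4 = 5.406 × 10^-3 × 90.03 = 0.4867 g
% H2C2O4 = 0.4867 / 1.290 × 100 = 37.73 %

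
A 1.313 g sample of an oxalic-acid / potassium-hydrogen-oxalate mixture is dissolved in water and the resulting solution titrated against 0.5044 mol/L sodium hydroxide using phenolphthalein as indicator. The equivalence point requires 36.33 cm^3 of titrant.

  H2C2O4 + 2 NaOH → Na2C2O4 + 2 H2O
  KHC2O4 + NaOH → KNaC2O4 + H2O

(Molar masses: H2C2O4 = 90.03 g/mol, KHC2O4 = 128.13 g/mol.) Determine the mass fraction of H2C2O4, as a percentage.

n(NaOH) = 0.03633 × 0.5044 = 0.01832 mol
Let x = n(H2C2O4), y = n(KHC2O4).
Titrant: 2x + 1y = 0.01832;  mass: 90.03x + 128.13y = 1.313
Solving, x = 6.226 × 10^-3 mol, y = 5.873 × 10^-3 mol
mass of H2C2O4 = 6.226 × 10^-3 × 90.03 = 0.5605 g
% H2C2O4 = 0.5605 / 1.313 × 100 = 42.69 %

42.69 %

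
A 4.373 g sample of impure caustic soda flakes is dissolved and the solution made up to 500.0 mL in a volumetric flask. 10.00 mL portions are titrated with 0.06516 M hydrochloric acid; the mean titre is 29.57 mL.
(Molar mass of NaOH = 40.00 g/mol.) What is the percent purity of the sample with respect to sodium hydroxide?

NaOH + HCl → NaCl + H2O
n(HCl) per titration = 0.02957 × 0.06516 = 1.927 × 10^-3 mol
n(NaOH) in each aliquot = 1.927 × 10^-3 mol (1:1 ratio)
n(NaOH) in the whole flask = 1.927 × 10^-3 × 500.0/10.00 = 0.09634 mol
mass of NaOH = 0.09634 × 40.00 = 3.854 g
% NaOH = 3.854 / 4.373 × 100 = 88.12 %

88.12 %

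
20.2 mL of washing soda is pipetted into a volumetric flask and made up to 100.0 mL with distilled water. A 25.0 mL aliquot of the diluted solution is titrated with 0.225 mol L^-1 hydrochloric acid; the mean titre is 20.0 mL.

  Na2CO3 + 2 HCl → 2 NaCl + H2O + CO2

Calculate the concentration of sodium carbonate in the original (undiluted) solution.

0.446 mol/L

n(HCl) = 0.0200 × 0.225 = 4.50 × 10^-3 mol
From the 1:2 ratio, n(Na2CO3) in the aliquot = 1/2 × 4.50 × 10^-3 = 2.25 × 10^-3 mol
[Na2CO3]_dilute = 2.25 × 10^-3 / 0.0250 = 0.0900 mol/L
Dilution factor = 100.0 / 20.2 = 4.950
[Na2CO3]_stock = 0.0900 × 4.950 = 0.446 mol/L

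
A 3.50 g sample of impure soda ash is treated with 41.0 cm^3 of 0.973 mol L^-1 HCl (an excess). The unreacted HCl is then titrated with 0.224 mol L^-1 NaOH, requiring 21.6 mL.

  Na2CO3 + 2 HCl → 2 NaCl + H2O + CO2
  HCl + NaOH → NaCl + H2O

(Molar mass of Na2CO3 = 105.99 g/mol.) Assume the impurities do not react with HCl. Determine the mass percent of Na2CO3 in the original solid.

n(HCl) added = 0.0410 × 0.973 = 0.0399 mol
n(NaOH) used in back-titration = 0.0216 × 0.224 = 4.84 × 10^-3 mol
n(HCl) left over = 4.84 × 10^-3 mol (1:1 ratio)
n(HCl) consumed by analyte = 0.0399 − 4.84 × 10^-3 = 0.0351 mol
From the 1:2 ratio, n(Na2CO3) = 1/2 × 0.0351 = 0.0175 mol
mass of Na2CO3 = 0.0175 × 105.99 = 1.86 g
% Na2CO3 = 1.86 / 3.50 × 100 = 53.1 %

53.1 %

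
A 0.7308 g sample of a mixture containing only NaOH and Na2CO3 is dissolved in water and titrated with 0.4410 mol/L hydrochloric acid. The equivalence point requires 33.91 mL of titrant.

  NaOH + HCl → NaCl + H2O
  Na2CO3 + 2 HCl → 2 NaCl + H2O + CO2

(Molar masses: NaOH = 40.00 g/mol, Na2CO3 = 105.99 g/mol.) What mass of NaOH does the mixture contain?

n(HCl) = 0.03391 × 0.4410 = 0.01495 mol
Let x = n(NaOH), y = n(Na2CO3).
Titrant: 1x + 2y = 0.01495;  mass: 40.00x + 105.99y = 0.7308
Solving, x = 4.748 × 10^-3 mol, y = 5.103 × 10^-3 mol
mass of NaOH = 4.748 × 10^-3 × 40.00 = 0.1899 g

0.1899 g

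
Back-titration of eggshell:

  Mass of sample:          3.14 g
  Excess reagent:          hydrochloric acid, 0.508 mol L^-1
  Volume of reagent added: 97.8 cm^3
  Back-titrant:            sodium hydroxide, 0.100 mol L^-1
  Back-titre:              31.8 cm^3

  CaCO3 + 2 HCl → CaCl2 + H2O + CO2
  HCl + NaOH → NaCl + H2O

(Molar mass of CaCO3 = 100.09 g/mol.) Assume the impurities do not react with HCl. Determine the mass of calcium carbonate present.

2.33 g

n(HCl) added = 0.0978 × 0.508 = 0.0497 mol
n(NaOH) used in back-titration = 0.0318 × 0.100 = 3.18 × 10^-3 mol
n(HCl) left over = 3.18 × 10^-3 mol (1:1 ratio)
n(HCl) consumed by analyte = 0.0497 − 3.18 × 10^-3 = 0.0465 mol
From the 1:2 ratio, n(CaCO3) = 1/2 × 0.0465 = 0.0233 mol
mass of CaCO3 = 0.0233 × 100.09 = 2.33 g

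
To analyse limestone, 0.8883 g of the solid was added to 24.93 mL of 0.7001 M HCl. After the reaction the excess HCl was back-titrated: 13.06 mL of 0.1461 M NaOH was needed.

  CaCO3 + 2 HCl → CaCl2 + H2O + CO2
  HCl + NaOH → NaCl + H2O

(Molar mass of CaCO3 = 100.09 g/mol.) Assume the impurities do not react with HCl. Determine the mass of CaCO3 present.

n(HCl) added = 0.02493 × 0.7001 = 0.01745 mol
n(NaOH) used in back-titration = 0.01306 × 0.1461 = 1.908 × 10^-3 mol
n(HCl) left over = 1.908 × 10^-3 mol (1:1 ratio)
n(HCl) consumed by analyte = 0.01745 − 1.908 × 10^-3 = 0.01555 mol
From the 1:2 ratio, n(CaCO3) = 1/2 × 0.01555 = 7.773 × 10^-3 mol
mass of CaCO3 = 7.773 × 10^-3 × 100.09 = 0.7780 g

0.7780 g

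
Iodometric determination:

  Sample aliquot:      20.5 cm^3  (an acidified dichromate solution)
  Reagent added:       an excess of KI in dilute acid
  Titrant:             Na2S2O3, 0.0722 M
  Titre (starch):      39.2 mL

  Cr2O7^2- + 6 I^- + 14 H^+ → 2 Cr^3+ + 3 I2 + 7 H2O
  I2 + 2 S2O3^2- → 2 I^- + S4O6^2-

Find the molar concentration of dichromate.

n(S2O3^2-) = 0.0392 × 0.0722 = 2.83 × 10^-3 mol
n(I2) = n(S2O3^2-)/2 = 1.42 × 10^-3 mol
From the 1:3 ratio, n(Cr2O7^2-) in the aliquot = 1/3 × 1.42 × 10^-3 = 4.72 × 10^-4 mol
[Cr2O7^2-] = 4.72 × 10^-4 / 0.0205 = 0.0230 mol/L

0.0230 M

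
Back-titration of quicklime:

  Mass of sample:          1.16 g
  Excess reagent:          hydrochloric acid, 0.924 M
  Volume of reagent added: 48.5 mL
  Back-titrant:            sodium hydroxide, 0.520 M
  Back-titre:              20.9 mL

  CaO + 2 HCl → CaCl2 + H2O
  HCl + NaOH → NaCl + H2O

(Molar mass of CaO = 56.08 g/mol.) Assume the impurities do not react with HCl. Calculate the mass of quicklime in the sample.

0.952 g

n(HCl) added = 0.0485 × 0.924 = 0.0448 mol
n(NaOH) used in back-titration = 0.0209 × 0.520 = 0.0109 mol
n(HCl) left over = 0.0109 mol (1:1 ratio)
n(HCl) consumed by analyte = 0.0448 − 0.0109 = 0.0339 mol
From the 1:2 ratio, n(CaO) = 1/2 × 0.0339 = 0.0170 mol
mass of CaO = 0.0170 × 56.08 = 0.952 g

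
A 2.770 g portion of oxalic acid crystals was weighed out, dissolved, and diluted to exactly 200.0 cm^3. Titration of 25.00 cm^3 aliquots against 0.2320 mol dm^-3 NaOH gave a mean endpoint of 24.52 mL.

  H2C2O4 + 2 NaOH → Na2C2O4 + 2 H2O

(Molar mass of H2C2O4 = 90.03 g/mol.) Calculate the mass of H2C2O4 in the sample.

n(NaOH) per titration = 0.02452 × 0.2320 = 5.689 × 10^-3 mol
From the 1:2 ratio, n(H2C2O4) in each aliquot = 1/2 × 5.689 × 10^-3 = 2.844 × 10^-3 mol
n(H2C2O4) in the whole flask = 2.844 × 10^-3 × 200.0/25.00 = 0.02275 mol
mass of H2C2O4 = 0.02275 × 90.03 = 2.049 g

2.049 g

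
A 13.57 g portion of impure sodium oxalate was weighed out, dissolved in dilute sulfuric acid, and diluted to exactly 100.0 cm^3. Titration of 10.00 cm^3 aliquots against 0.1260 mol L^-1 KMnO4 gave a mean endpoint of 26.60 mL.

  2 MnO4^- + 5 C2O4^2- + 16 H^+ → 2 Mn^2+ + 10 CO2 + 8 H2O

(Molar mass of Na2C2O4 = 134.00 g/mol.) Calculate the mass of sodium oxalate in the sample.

n(KMnO4) per titration = 0.02660 × 0.1260 = 3.352 × 10^-3 mol
From the 5:2 ratio, n(Na2C2O4) in each aliquot = 5/2 × 3.352 × 10^-3 = 8.379 × 10^-3 mol
n(Na2C2O4) in the whole flask = 8.379 × 10^-3 × 100.0/10.00 = 0.08379 mol
mass of Na2C2O4 = 0.08379 × 134.00 = 11.23 g

11.23 g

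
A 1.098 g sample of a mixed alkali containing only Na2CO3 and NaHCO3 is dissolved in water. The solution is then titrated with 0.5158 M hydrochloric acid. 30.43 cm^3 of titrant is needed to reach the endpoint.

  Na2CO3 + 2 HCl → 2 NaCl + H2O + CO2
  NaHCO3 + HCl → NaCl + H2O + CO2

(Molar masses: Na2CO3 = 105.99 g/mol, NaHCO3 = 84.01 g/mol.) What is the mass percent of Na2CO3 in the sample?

n(HCl) = 0.03043 × 0.5158 = 0.01570 mol
Let x = n(Na2CO3), y = n(NaHCO3).
Titrant: 2x + 1y = 0.01570;  mass: 105.99x + 84.01y = 1.098
Solving, x = 3.556 × 10^-3 mol, y = 8.583 × 10^-3 mol
mass of Na2CO3 = 3.556 × 10^-3 × 105.99 = 0.3769 g
% Na2CO3 = 0.3769 / 1.098 × 100 = 34.33 %

34.33 %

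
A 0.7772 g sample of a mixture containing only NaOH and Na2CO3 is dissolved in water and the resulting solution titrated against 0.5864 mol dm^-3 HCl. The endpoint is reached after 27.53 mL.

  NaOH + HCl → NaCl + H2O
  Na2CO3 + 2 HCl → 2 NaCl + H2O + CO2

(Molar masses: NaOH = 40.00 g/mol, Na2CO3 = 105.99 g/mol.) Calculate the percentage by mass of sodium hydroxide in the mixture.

31.02 %

n(HCl) = 0.02753 × 0.5864 = 0.01614 mol
Let x = n(NaOH), y = n(Na2CO3).
Titrant: 1x + 2y = 0.01614;  mass: 40.00x + 105.99y = 0.7772
Solving, x = 6.028 × 10^-3 mol, y = 5.058 × 10^-3 mol
mass of NaOH = 6.028 × 10^-3 × 40.00 = 0.2411 g
% NaOH = 0.2411 / 0.7772 × 100 = 31.02 %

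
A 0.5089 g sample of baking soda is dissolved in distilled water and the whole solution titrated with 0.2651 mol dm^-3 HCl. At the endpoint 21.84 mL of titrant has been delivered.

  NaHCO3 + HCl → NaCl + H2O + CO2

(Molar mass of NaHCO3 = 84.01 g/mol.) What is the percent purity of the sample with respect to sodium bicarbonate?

95.58 %

n(HCl) = 0.02184 L × 0.2651 mol/L = 5.790 × 10^-3 mol
n(NaHCO3) = 5.790 × 10^-3 mol (1:1 ratio)
mass of NaHCO3 = 5.790 × 10^-3 × 84.01 g/mol = 0.4864 g
% NaHCO3 = 0.4864 / 0.5089 × 100 = 95.58 %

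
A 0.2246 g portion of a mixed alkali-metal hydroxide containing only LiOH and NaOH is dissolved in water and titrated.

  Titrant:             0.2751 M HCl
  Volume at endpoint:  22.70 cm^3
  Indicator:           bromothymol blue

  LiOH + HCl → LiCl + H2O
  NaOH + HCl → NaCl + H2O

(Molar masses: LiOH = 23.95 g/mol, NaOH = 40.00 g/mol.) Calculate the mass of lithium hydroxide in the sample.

n(HCl) = 0.02270 × 0.2751 = 6.245 × 10^-3 mol
Let x = n(LiOH), y = n(NaOH).
Titrant: 1x + 1y = 6.245 × 10^-3;  mass: 23.95x + 40.00y = 0.2246
Solving, x = 1.570 × 10^-3 mol, y = 4.675 × 10^-3 mol
mass of LiOH = 1.570 × 10^-3 × 23.95 = 0.03759 g

0.03759 g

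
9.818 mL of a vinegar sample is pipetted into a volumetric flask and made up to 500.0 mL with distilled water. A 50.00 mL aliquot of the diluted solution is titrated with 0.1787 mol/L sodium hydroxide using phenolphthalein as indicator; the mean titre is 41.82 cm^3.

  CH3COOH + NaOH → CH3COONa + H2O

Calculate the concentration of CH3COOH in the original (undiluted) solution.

7.612 mol/L

n(NaOH) = 0.04182 × 0.1787 = 7.473 × 10^-3 mol
n(CH3COOH) in the aliquot = 7.473 × 10^-3 mol (1:1 ratio)
[CH3COOH]_dilute = 7.473 × 10^-3 / 0.05000 = 0.1495 mol/L
Dilution factor = 500.0 / 9.818 = 50.93
[CH3COOH]_stock = 0.1495 × 50.93 = 7.612 mol/L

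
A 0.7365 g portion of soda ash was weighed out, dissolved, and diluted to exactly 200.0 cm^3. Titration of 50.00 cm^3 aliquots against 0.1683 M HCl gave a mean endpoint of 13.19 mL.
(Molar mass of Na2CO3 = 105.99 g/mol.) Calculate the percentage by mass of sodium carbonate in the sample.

63.89 %

Na2CO3 + 2 HCl → 2 NaCl + H2O + CO2
n(HCl) per titration = 0.01319 × 0.1683 = 2.220 × 10^-3 mol
From the 1:2 ratio, n(Na2CO3) in each aliquot = 1/2 × 2.220 × 10^-3 = 1.110 × 10^-3 mol
n(Na2CO3) in the whole flask = 1.110 × 10^-3 × 200.0/50.00 = 4.440 × 10^-3 mol
mass of Na2CO3 = 4.440 × 10^-3 × 105.99 = 0.4706 g
% Na2CO3 = 0.4706 / 0.7365 × 100 = 63.89 %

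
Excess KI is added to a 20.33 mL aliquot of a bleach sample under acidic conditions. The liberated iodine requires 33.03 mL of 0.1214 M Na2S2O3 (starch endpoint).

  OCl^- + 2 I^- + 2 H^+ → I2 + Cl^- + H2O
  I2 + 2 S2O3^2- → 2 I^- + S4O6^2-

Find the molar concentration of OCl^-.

n(S2O3^2-) = 0.03303 × 0.1214 = 4.010 × 10^-3 mol
n(I2) = n(S2O3^2-)/2 = 2.005 × 10^-3 mol
n(OCl^-) in the aliquot = 2.005 × 10^-3 mol (1:1 ratio)
[OCl^-] = 2.005 × 10^-3 / 0.02033 = 0.09862 mol/L

0.09862 M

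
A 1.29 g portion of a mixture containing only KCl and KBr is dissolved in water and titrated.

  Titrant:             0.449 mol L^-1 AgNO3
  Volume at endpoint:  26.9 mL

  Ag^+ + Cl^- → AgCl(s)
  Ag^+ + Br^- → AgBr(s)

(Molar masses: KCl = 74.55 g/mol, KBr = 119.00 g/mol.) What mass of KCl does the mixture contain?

0.247 g

n(AgNO3) = 0.0269 × 0.449 = 0.0121 mol
Let x = n(KCl), y = n(KBr).
Titrant: 1x + 1y = 0.0121;  mass: 74.55x + 119.00y = 1.29
Solving, x = 3.31 × 10^-3 mol, y = 8.76 × 10^-3 mol
mass of KCl = 3.31 × 10^-3 × 74.55 = 0.247 g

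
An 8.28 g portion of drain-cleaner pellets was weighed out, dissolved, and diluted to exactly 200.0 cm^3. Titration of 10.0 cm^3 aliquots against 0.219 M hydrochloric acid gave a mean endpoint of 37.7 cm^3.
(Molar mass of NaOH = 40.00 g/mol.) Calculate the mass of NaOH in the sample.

NaOH + HCl → NaCl + H2O
n(HCl) per titration = 0.0377 × 0.219 = 8.26 × 10^-3 mol
n(NaOH) in each aliquot = 8.26 × 10^-3 mol (1:1 ratio)
n(NaOH) in the whole flask = 8.26 × 10^-3 × 200.0/10.0 = 0.165 mol
mass of NaOH = 0.165 × 40.00 = 6.61 g

6.61 g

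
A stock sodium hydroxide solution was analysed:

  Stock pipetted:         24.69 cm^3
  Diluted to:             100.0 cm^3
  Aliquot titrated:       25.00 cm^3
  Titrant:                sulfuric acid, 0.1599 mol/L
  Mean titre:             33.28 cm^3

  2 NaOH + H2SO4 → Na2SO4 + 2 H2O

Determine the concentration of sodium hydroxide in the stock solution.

n(H2SO4) = 0.03328 × 0.1599 = 5.321 × 10^-3 mol
From the 2:1 ratio, n(NaOH) in the aliquot = 2/1 × 5.321 × 10^-3 = 0.01064 mol
[NaOH]_dilute = 0.01064 / 0.02500 = 0.4257 mol/L
Dilution factor = 100.0 / 24.69 = 4.050
[NaOH]_stock = 0.4257 × 4.050 = 1.724 mol/L

1.724 mol/L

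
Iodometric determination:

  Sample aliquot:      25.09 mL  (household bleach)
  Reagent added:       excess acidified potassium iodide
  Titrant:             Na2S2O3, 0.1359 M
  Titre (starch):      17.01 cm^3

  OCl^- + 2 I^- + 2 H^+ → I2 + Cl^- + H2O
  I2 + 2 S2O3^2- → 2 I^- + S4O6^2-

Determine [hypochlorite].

n(S2O3^2-) = 0.01701 × 0.1359 = 2.312 × 10^-3 mol
n(I2) = n(S2O3^2-)/2 = 1.156 × 10^-3 mol
n(OCl^-) in the aliquot = 1.156 × 10^-3 mol (1:1 ratio)
[OCl^-] = 1.156 × 10^-3 / 0.02509 = 0.04607 mol/L

0.04607 M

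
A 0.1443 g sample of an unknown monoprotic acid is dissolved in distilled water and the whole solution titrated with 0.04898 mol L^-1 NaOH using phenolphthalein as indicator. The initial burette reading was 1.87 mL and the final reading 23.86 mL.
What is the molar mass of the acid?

134.0 g/mol

n(NaOH) = 0.02199 L × 0.04898 mol/L = 1.077 × 10^-3 mol
n(HA) = 1.077 × 10^-3 mol (1:1 ratio)
M = m / n = 0.1443 g / 1.077 × 10^-3 mol = 134.0 g/mol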